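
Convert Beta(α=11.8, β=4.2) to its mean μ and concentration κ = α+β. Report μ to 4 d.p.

κ = α+β = 11.8+4.2 = 16.0; μ = α/κ = 11.8/16.0 = 0.7375.

μ = 0.7375, κ = 16.0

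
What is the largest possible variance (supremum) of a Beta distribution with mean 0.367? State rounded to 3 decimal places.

Var = μ(1−μ)/(α+β+1), which approaches μ(1−μ) as α+β → 0.
So the supremum is μ(1−μ) = 0.367×0.633 = 0.232.

0.232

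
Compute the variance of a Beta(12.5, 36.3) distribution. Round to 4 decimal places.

Var = αβ/[(α+β)²(α+β+1)] = (12.5×36.3)/(48.8²×49.8) = 453.75/118595.712 = 0.0038.

0.0038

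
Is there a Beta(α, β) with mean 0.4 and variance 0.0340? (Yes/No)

For any Beta, Var(X) < E[X]·(1−E[X]).
Here μ(1−μ) = 0.4×0.6 = 0.24, and 0.0340 < 0.24.

Yes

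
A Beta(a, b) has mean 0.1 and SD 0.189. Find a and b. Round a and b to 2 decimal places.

a = 0.15, b = 1.37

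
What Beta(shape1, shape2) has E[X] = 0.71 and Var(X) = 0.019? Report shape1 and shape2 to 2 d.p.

shape1 = 6.98, shape2 = 2.85

Write ν = shape1+shape2; then shape1 = μν and Var = μ(1−μ)/(ν+1).
ν = μ(1−μ)/Var − 1 = 0.2059/0.019 − 1 = 9.8368.
shape1 = 0.71·9.8368 = 6.98, shape2 = 0.29·9.8368 = 2.85.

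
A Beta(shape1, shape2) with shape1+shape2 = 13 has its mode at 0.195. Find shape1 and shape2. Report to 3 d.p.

shape1 = 3.145, shape2 = 9.855

Mode = (shape1−1)/(κ−2) with κ = shape1+shape2, so shape1−1 = 0.195·11 = 2.145.
shape1 = 3.145; shape2 = κ − shape1 = 9.855.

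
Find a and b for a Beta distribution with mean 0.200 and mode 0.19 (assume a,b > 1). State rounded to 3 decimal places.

With s = a+b: μ = a/s and mode = (a−1)/(s−2). Eliminating a = μs,
μs − 1 = m(s−2) ⇒ s(μ−m) = 1−2m ⇒ s = 0.62/0.010 = 62.0000.
So a = μs = 12.400, b = (1−μ)s = 49.600.

a = 12.400, b = 49.600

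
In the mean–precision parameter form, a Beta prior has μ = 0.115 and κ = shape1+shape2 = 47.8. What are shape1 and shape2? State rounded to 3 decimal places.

shape1 = 5.497, shape2 = 42.303

shape1 = μκ = 0.115×47.8 = 5.497 and shape2 = (1−μ)κ = 0.885×47.8 = 42.303.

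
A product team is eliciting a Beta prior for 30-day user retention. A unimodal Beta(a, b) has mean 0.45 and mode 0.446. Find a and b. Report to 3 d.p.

a = 12.150, b = 14.850

With s = a+b: μ = a/s and mode = (a−1)/(s−2). Eliminating a = μs,
μs − 1 = m(s−2) ⇒ s(μ−m) = 1−2m ⇒ s = 0.108/0.004 = 27.0000.
So a = μs = 12.150, b = (1−μ)s = 14.850.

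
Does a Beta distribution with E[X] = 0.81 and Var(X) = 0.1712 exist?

For any Beta, Var(X) < E[X]·(1−E[X]).
Here μ(1−μ) = 0.81×0.19 = 0.1539, and 0.1712 ≥ 0.1539.

No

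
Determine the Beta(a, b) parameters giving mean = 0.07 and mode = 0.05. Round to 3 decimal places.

a = 3.150, b = 41.850

Let s = a+b. Mean gives a = μs = 0.07s; mode gives (a−1)/(s−2) = 0.05.
Substituting: 0.07s − 1 = 0.05(s−2) = 0.05s − 0.10, so 0.02s = 0.90 and s = 45.0000.
Then a = 0.07×45.0000 = 3.150 and b = s−a = 41.850.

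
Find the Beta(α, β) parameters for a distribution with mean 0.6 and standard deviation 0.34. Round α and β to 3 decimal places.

Variance = 0.34² = 0.1156. The moment-matching identity α+β = μ(1−μ)/Var − 1 gives
α+β = 0.24/0.1156 − 1 = 1.0761, so α = μ·1.0761 = 0.646 and β = (1−μ)·1.0761 = 0.430.

α = 0.646, β = 0.430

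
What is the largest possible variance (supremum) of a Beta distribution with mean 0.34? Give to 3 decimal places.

0.224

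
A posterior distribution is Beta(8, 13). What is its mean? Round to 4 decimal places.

The Beta mean is α/(α+β) = 8/(8+13) = 0.3810.

0.3810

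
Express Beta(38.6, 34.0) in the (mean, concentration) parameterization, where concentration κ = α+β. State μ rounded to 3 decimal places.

μ = 0.532, κ = 72.6

κ = α+β = 38.6+34.0 = 72.6; μ = α/κ = 38.6/72.6 = 0.532.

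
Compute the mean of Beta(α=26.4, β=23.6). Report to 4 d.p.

The Beta mean is α/(α+β) = 26.4/(26.4+23.6) = 0.5280.

0.5280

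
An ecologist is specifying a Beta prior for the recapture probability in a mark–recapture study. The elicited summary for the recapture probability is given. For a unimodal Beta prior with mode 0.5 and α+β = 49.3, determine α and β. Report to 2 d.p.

Mode = (α−1)/(κ−2) with κ = α+β, so α−1 = 0.5·47.3 = 23.65.
α = 24.65; β = κ − α = 24.65.

α = 24.65, β = 24.65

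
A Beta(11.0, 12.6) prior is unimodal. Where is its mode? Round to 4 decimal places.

0.4630

The density x^(α−1)(1−x)^(β−1) is maximised at (α−1)/(α+β−2) = 10.0/21.6 = 0.4630.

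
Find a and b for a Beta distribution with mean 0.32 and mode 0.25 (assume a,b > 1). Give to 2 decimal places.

a = 2.29, b = 4.86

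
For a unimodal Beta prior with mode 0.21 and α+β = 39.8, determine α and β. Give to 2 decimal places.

α = 8.94, β = 30.86

Mode = (α−1)/(κ−2) with κ = α+β, so α−1 = 0.21·37.8 = 7.94.
α = 8.94; β = κ − α = 30.86.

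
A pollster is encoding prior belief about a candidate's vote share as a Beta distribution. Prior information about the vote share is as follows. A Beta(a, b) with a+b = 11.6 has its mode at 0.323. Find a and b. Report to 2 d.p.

Since the density peak of Beta(a,b) is at (a−1)/(a+b−2),
a = 1 + 0.323(11.6−2) = 4.10 and b = 11.6 − 4.10 = 7.50.

a = 4.10, b = 7.50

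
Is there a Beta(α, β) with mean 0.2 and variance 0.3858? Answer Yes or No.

No

A Beta with mean μ has variance μ(1−μ)/(α+β+1) < μ(1−μ).
Here μ(1−μ) = 0.2×0.8 = 0.16, and 0.3858 ≥ 0.16.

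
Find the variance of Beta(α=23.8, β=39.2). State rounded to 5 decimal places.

α+β = 63.0 and αβ = 932.96, so Var = αβ/[(α+β)²(α+β+1)] = 932.96/254016.000 = 0.00367.

0.00367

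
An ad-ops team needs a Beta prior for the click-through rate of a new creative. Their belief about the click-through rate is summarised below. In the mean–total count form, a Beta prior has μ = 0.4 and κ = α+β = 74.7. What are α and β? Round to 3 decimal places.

α = 29.880, β = 44.820

Split κ in proportion μ : (1−μ): α = 0.4·74.7 = 29.880, β = 74.7 − 29.880 = 44.820.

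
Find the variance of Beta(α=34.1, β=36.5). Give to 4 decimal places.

0.0035

α+β = 70.6 and αβ = 1244.65, so Var = αβ/[(α+β)²(α+β+1)] = 1244.65/356880.176 = 0.0035.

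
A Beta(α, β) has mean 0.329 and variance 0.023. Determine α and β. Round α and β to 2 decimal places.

α = 2.83, β = 5.77

By moment matching, α+β = μ(1−μ)/σ² − 1 = (0.329·0.671)/0.023 − 1 = 9.5982 − 1 = 8.5982.
Since α/(α+β) = μ, α = 0.329·8.5982 = 2.83 and β = 0.671·8.5982 = 5.77.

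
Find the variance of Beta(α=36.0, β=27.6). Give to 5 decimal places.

α+β = 63.6 and αβ = 993.60, so Var = αβ/[(α+β)²(α+β+1)] = 993.60/261304.416 = 0.00380.

0.00380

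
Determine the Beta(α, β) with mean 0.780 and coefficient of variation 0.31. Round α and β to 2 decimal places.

α = 1.51, β = 0.43

σ = CV·μ = 0.31×0.780 = 0.24180, so σ² = 0.058467.
s+1 = μ(1−μ)/σ² = 0.171600/0.058467 = 2.9350, so s = α+β = 1.9350.
α = μs = 1.51, β = (1−μ)s = 0.43.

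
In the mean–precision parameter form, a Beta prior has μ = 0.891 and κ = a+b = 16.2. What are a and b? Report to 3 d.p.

a = μκ = 0.891×16.2 = 14.434 and b = (1−μ)κ = 0.109×16.2 = 1.766.

a = 14.434, b = 1.766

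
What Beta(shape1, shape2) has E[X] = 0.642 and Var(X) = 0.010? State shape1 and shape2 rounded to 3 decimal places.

shape1 = 14.113, shape2 = 7.870

By moment matching, shape1+shape2 = μ(1−μ)/σ² − 1 = (0.642·0.358)/0.010 − 1 = 22.9836 − 1 = 21.9836.
Since shape1/(shape1+shape2) = μ, shape1 = 0.642·21.9836 = 14.113 and shape2 = 0.358·21.9836 = 7.870.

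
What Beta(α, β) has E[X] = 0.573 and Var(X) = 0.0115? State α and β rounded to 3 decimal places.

Write ν = α+β; then α = μν and Var = μ(1−μ)/(ν+1).
ν = μ(1−μ)/Var − 1 = 0.244671/0.0115 − 1 = 20.2757.
α = 0.573·20.2757 = 11.618, β = 0.427·20.2757 = 8.658.

α = 11.618, β = 8.658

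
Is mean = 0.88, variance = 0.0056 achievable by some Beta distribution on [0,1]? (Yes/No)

Yes

A Beta with mean μ has variance μ(1−μ)/(α+β+1) < μ(1−μ).
Here μ(1−μ) = 0.88×0.12 = 0.1056, and 0.0056 < 0.1056.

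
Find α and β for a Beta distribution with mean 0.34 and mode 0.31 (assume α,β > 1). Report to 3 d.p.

α = 4.307, β = 8.360

Let s = α+β. Mean gives α = μs = 0.34s; mode gives (α−1)/(s−2) = 0.31.
Substituting: 0.34s − 1 = 0.31(s−2) = 0.31s − 0.62, so 0.03s = 0.38 and s = 12.6667.
Then α = 0.34×12.6667 = 4.307 and β = s−α = 8.360.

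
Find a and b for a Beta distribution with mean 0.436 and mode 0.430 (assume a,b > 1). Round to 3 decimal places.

a = 10.173, b = 13.160

With s = a+b: μ = a/s and mode = (a−1)/(s−2). Eliminating a = μs,
μs − 1 = m(s−2) ⇒ s(μ−m) = 1−2m ⇒ s = 0.140/0.006 = 23.3333.
So a = μs = 10.173, b = (1−μ)s = 13.160.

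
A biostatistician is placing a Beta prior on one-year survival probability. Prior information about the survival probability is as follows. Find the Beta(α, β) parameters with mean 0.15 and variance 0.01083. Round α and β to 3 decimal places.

α = 1.616, β = 9.157

Write ν = α+β; then α = μν and Var = μ(1−μ)/(ν+1).
ν = μ(1−μ)/Var − 1 = 0.1275/0.01083 − 1 = 10.7729.
α = 0.15·10.7729 = 1.616, β = 0.85·10.7729 = 9.157.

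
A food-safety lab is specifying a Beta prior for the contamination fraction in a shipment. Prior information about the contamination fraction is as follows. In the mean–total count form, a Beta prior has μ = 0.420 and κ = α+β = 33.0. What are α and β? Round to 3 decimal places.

α = μκ = 0.420×33.0 = 13.860 and β = (1−μ)κ = 0.580×33.0 = 19.140.

α = 13.860, β = 19.140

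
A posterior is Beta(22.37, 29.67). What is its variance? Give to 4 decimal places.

0.0046

Var = αβ/[(α+β)²(α+β+1)] = (22.37×29.67)/(52.04²×53.04) = 663.7179/143640.891264 = 0.0046.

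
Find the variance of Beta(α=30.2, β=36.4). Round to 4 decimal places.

α+β = 66.6 and αβ = 1099.28, so Var = αβ/[(α+β)²(α+β+1)] = 1099.28/299843.856 = 0.0037.

0.0037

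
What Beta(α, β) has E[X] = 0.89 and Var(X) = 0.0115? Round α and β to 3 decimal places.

α = 6.687, β = 0.826

Write ν = α+β; then α = μν and Var = μ(1−μ)/(ν+1).
ν = μ(1−μ)/Var − 1 = 0.0979/0.0115 − 1 = 7.5130.
α = 0.89·7.5130 = 6.687, β = 0.11·7.5130 = 0.826.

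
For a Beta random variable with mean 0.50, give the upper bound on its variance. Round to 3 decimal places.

0.250

Var = μ(1−μ)/(α+β+1), which approaches μ(1−μ) as α+β → 0.
So the supremum is μ(1−μ) = 0.50×0.50 = 0.250.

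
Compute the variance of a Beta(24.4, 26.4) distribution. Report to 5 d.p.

0.00482

Var = αβ/[(α+β)²(α+β+1)] = (24.4×26.4)/(50.8²×51.8) = 644.16/133677.152 = 0.00482.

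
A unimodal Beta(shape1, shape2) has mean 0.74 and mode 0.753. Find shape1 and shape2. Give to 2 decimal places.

With s = shape1+shape2: μ = shape1/s and mode = (shape1−1)/(s−2). Eliminating shape1 = μs,
μs − 1 = m(s−2) ⇒ s(μ−m) = 1−2m ⇒ s = -0.506/-0.013 = 38.9231.
So shape1 = μs = 28.80, shape2 = (1−μ)s = 10.12.

shape1 = 28.80, shape2 = 10.12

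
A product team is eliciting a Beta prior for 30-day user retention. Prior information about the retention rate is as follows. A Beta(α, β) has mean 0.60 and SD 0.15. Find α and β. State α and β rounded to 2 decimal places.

α = 5.80, β = 3.87

Variance = 0.15² = 0.0225. The moment-matching identity α+β = μ(1−μ)/Var − 1 gives
α+β = 0.2400/0.0225 − 1 = 9.6667, so α = μ·9.6667 = 5.80 and β = (1−μ)·9.6667 = 3.87.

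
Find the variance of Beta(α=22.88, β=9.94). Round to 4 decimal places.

0.0062

α+β = 32.82 and αβ = 227.4272, so Var = αβ/[(α+β)²(α+β+1)] = 227.4272/36429.294168 = 0.0062.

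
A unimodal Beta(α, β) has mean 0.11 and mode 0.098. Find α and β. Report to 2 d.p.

α = 7.37, β = 59.63

Let s = α+β. Mean gives α = μs = 0.11s; mode gives (α−1)/(s−2) = 0.098.
Substituting: 0.11s − 1 = 0.098(s−2) = 0.098s − 0.196, so 0.012s = 0.804 and s = 67.0000.
Then α = 0.11×67.0000 = 7.37 and β = s−α = 59.63.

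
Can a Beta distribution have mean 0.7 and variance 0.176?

Yes

For any Beta, Var(X) < E[X]·(1−E[X]).
Here μ(1−μ) = 0.7×0.3 = 0.21, and 0.176 < 0.21.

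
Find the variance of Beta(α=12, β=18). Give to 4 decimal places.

0.0077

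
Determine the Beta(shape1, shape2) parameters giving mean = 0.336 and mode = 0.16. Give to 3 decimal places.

With s = shape1+shape2: μ = shape1/s and mode = (shape1−1)/(s−2). Eliminating shape1 = μs,
μs − 1 = m(s−2) ⇒ s(μ−m) = 1−2m ⇒ s = 0.68/0.176 = 3.8636.
So shape1 = μs = 1.298, shape2 = (1−μ)s = 2.565.

shape1 = 1.298, shape2 = 2.565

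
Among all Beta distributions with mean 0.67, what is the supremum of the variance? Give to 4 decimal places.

0.2211

Var = μ(1−μ)/(α+β+1), which approaches μ(1−μ) as α+β → 0.
So the supremum is μ(1−μ) = 0.67×0.33 = 0.2211.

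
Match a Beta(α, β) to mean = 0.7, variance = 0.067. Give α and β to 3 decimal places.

α = 1.494, β = 0.640

By moment matching, α+β = μ(1−μ)/σ² − 1 = (0.7·0.3)/0.067 − 1 = 3.1343 − 1 = 2.1343.
Since α/(α+β) = μ, α = 0.7·2.1343 = 1.494 and β = 0.3·2.1343 = 0.640.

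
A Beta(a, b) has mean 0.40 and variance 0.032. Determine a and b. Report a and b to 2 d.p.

a = 2.60, b = 3.90

By moment matching, a+b = μ(1−μ)/σ² − 1 = (0.40·0.60)/0.032 − 1 = 7.5000 − 1 = 6.5000.
Since a/(a+b) = μ, a = 0.40·6.5000 = 2.60 and b = 0.60·6.5000 = 3.90.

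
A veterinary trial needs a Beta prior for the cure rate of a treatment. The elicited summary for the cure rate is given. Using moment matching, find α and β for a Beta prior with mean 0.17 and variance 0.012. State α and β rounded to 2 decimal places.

α = 1.83, β = 8.93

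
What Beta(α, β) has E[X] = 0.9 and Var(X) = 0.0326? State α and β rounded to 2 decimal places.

α = 1.58, β = 0.18

Write ν = α+β; then α = μν and Var = μ(1−μ)/(ν+1).
ν = μ(1−μ)/Var − 1 = 0.09/0.0326 − 1 = 1.7607.
α = 0.9·1.7607 = 1.58, β = 0.1·1.7607 = 0.18.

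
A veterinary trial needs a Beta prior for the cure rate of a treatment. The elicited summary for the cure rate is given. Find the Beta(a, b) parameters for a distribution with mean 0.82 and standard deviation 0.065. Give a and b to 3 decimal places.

a = 27.827, b = 6.108

First σ² = 0.004225. Setting a = μn, b = (1−μ)n with n = a+b,
μ(1−μ)/(n+1) = 0.004225 ⇒ n+1 = 0.1476/0.004225 = 34.9349 ⇒ n = 33.9349.
Hence a = 0.82×33.9349 = 27.827, b = 0.18×33.9349 = 6.108.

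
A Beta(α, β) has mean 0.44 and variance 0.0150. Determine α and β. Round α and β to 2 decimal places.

Let s = α+β. The Beta variance is μ(1−μ)/(s+1).
So s+1 = μ(1−μ)/σ² = (0.44×0.56)/0.0150 = 0.2464/0.0150 = 16.4267, giving s = 15.4267.
Then α = μs = 0.44×15.4267 = 6.79 and β = (1−μ)s = 0.56×15.4267 = 8.64.

α = 6.79, β = 8.64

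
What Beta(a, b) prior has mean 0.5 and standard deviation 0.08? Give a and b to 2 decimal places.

a = 19.03, b = 19.03

σ² = 0.08² = 0.0064.
With s = a+b, Var = μ(1−μ)/(s+1), so s+1 = (0.5×0.5)/0.0064 = 39.0625 and s = 38.0625.
a = μs = 19.03, b = (1−μ)s = 19.03.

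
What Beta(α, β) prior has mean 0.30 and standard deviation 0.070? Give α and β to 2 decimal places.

α = 12.56, β = 29.30

σ² = 0.070² = 0.004900.
With s = α+β, Var = μ(1−μ)/(s+1), so s+1 = (0.30×0.70)/0.004900 = 42.8571 and s = 41.8571.
α = μs = 12.56, β = (1−μ)s = 29.30.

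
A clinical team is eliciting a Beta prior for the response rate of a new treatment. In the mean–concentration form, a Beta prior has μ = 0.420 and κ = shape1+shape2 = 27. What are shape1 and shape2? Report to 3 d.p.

shape1 = 11.340, shape2 = 15.660

shape1 = μκ = 0.420×27 = 11.340 and shape2 = (1−μ)κ = 0.580×27 = 15.660.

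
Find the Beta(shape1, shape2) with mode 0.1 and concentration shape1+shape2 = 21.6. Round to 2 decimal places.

Mode = (shape1−1)/(κ−2) with κ = shape1+shape2, so shape1−1 = 0.1·19.6 = 1.96.
shape1 = 2.96; shape2 = κ − shape1 = 18.64.

shape1 = 2.96, shape2 = 18.64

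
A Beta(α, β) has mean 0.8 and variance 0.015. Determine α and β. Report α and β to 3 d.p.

Let s = α+β. The Beta variance is μ(1−μ)/(s+1).
So s+1 = μ(1−μ)/σ² = (0.8×0.2)/0.015 = 0.16/0.015 = 10.6667, giving s = 9.6667.
Then α = μs = 0.8×9.6667 = 7.733 and β = (1−μ)s = 0.2×9.6667 = 1.933.

α = 7.733, β = 1.933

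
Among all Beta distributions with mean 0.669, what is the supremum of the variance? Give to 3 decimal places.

0.221

Var = μ(1−μ)/(α+β+1), which approaches μ(1−μ) as α+β → 0.
So the supremum is μ(1−μ) = 0.669×0.331 = 0.221.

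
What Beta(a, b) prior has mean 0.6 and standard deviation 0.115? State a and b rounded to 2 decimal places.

First σ² = 0.013225. Setting a = μn, b = (1−μ)n with n = a+b,
μ(1−μ)/(n+1) = 0.013225 ⇒ n+1 = 0.24/0.013225 = 18.1474 ⇒ n = 17.1474.
Hence a = 0.6×17.1474 = 10.29, b = 0.4×17.1474 = 6.86.

a = 10.29, b = 6.86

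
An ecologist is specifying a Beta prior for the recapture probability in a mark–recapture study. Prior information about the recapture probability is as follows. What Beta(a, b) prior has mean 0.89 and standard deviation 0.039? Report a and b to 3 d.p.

a = 56.395, b = 6.970

First σ² = 0.001521. Setting a = μn, b = (1−μ)n with n = a+b,
μ(1−μ)/(n+1) = 0.001521 ⇒ n+1 = 0.0979/0.001521 = 64.3655 ⇒ n = 63.3655.
Hence a = 0.89×63.3655 = 56.395, b = 0.11×63.3655 = 6.970.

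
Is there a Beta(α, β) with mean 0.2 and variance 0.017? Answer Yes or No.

Yes

For any Beta, Var(X) < E[X]·(1−E[X]).
Here μ(1−μ) = 0.2×0.8 = 0.16, and 0.017 < 0.16.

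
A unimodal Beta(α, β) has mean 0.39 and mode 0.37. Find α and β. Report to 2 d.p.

α = 5.07, β = 7.93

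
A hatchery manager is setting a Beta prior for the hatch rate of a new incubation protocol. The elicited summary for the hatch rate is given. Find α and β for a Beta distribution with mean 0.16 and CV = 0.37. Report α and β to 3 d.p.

Var = (CV·μ)² = (0.37×0.16)² = 0.003505.
α+β = μ(1−μ)/Var − 1 = 0.1344/0.003505 − 1 = 37.3492.
Thus α = 0.16·37.3492 = 5.976 and β = 0.84·37.3492 = 31.373.

α = 5.976, β = 31.373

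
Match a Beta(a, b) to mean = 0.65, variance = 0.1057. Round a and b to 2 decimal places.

By moment matching, a+b = μ(1−μ)/σ² − 1 = (0.65·0.35)/0.1057 − 1 = 2.1523 − 1 = 1.1523.
Since a/(a+b) = μ, a = 0.65·1.1523 = 0.75 and b = 0.35·1.1523 = 0.40.

a = 0.75, b = 0.40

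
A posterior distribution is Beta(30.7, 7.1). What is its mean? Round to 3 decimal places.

0.812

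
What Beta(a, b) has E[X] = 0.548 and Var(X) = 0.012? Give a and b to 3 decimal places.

a = 10.763, b = 8.878

Let s = a+b. The Beta variance is μ(1−μ)/(s+1).
So s+1 = μ(1−μ)/σ² = (0.548×0.452)/0.012 = 0.247696/0.012 = 20.6413, giving s = 19.6413.
Then a = μs = 0.548×19.6413 = 10.763 and b = (1−μ)s = 0.452×19.6413 = 8.878.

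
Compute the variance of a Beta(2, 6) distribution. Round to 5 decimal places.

0.02083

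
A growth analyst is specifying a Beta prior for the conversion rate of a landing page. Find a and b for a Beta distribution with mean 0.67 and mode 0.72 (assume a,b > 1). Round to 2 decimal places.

With s = a+b: μ = a/s and mode = (a−1)/(s−2). Eliminating a = μs,
μs − 1 = m(s−2) ⇒ s(μ−m) = 1−2m ⇒ s = -0.44/-0.05 = 8.8000.
So a = μs = 5.90, b = (1−μ)s = 2.90.

a = 5.90, b = 2.90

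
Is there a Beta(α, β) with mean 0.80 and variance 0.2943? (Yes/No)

No

A Beta with mean μ has variance μ(1−μ)/(α+β+1) < μ(1−μ).
Here μ(1−μ) = 0.80×0.20 = 0.1600, and 0.2943 ≥ 0.1600.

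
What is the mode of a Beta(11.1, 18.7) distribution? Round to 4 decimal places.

0.3633

The density x^(α−1)(1−x)^(β−1) is maximised at (α−1)/(α+β−2) = 10.1/27.8 = 0.3633.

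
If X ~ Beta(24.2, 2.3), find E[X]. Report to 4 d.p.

0.9132

E[X] = α/(α+β) = 24.2/26.5 = 0.9132.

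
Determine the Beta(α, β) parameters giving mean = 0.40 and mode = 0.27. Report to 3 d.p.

Let s = α+β. Mean gives α = μs = 0.40s; mode gives (α−1)/(s−2) = 0.27.
Substituting: 0.40s − 1 = 0.27(s−2) = 0.27s − 0.54, so 0.13s = 0.46 and s = 3.5385.
Then α = 0.40×3.5385 = 1.415 and β = s−α = 2.123.

α = 1.415, β = 2.123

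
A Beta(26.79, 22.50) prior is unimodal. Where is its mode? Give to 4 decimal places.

0.5454

The density x^(α−1)(1−x)^(β−1) is maximised at (α−1)/(α+β−2) = 25.79/47.29 = 0.5454.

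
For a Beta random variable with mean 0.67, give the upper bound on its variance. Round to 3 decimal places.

0.221

For fixed mean μ the Beta variance is μ(1−μ)/(α+β+1), increasing as α+β decreases.
Its least upper bound (not attained) is μ(1−μ) = 0.67·0.33 = 0.221.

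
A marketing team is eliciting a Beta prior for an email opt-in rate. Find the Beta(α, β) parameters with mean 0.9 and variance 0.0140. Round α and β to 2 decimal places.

α = 4.89, β = 0.54

Let s = α+β. The Beta variance is μ(1−μ)/(s+1).
So s+1 = μ(1−μ)/σ² = (0.9×0.1)/0.0140 = 0.09/0.0140 = 6.4286, giving s = 5.4286.
Then α = μs = 0.9×5.4286 = 4.89 and β = (1−μ)s = 0.1×5.4286 = 0.54.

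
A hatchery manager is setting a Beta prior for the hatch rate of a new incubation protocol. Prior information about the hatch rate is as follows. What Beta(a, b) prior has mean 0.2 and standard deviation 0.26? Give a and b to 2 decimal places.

σ² = 0.26² = 0.0676.
With s = a+b, Var = μ(1−μ)/(s+1), so s+1 = (0.2×0.8)/0.0676 = 2.3669 and s = 1.3669.
a = μs = 0.27, b = (1−μ)s = 1.09.

a = 0.27, b = 1.09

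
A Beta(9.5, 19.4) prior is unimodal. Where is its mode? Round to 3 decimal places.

0.316

The density x^(α−1)(1−x)^(β−1) is maximised at (α−1)/(α+β−2) = 8.5/26.9 = 0.316.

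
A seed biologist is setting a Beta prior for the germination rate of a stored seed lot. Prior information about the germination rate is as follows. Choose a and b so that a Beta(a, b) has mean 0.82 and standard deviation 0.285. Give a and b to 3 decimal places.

First σ² = 0.081225. Setting a = μn, b = (1−μ)n with n = a+b,
μ(1−μ)/(n+1) = 0.081225 ⇒ n+1 = 0.1476/0.081225 = 1.8172 ⇒ n = 0.8172.
Hence a = 0.82×0.8172 = 0.670, b = 0.18×0.8172 = 0.147.

a = 0.670, b = 0.147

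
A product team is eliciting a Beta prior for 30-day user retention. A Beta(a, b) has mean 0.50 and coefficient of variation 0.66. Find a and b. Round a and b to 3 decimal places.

Var = (CV·μ)² = (0.66×0.50)² = 0.108900.
a+b = μ(1−μ)/Var − 1 = 0.2500/0.108900 − 1 = 1.2957.
Thus a = 0.50·1.2957 = 0.648 and b = 0.50·1.2957 = 0.648.

a = 0.648, b = 0.648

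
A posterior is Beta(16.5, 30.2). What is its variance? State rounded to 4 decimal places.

0.0048

α+β = 46.7 and αβ = 498.30, so Var = αβ/[(α+β)²(α+β+1)] = 498.30/104028.453 = 0.0048.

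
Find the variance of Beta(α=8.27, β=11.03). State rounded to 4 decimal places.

0.0121

μ = 8.27/19.30 = 0.428497; Var = μ(1−μ)/(α+β+1) = 0.2448874/20.30 = 0.0121.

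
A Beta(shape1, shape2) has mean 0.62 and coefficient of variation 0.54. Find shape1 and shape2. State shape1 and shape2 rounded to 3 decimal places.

shape1 = 0.683, shape2 = 0.419

σ = CV·μ = 0.54×0.62 = 0.33480, so σ² = 0.112091.
s+1 = μ(1−μ)/σ² = 0.2356/0.112091 = 2.1019, so s = shape1+shape2 = 1.1019.
shape1 = μs = 0.683, shape2 = (1−μ)s = 0.419.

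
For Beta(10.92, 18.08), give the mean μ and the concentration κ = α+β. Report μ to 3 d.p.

μ = 0.377, κ = 29.00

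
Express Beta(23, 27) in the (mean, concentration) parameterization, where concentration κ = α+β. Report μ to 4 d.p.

κ = α+β = 23+27 = 50; μ = α/κ = 23/50 = 0.4600.

μ = 0.4600, κ = 50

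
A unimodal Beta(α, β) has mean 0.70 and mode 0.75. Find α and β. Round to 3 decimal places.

α = 7.000, β = 3.000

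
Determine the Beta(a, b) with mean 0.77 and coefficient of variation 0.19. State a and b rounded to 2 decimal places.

Var = (CV·μ)² = (0.19×0.77)² = 0.021404.
a+b = μ(1−μ)/Var − 1 = 0.1771/0.021404 − 1 = 7.2743.
Thus a = 0.77·7.2743 = 5.60 and b = 0.23·7.2743 = 1.67.

a = 5.60, b = 1.67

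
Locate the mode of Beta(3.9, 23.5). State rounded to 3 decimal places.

The density x^(α−1)(1−x)^(β−1) is maximised at (α−1)/(α+β−2) = 2.9/25.4 = 0.114.

0.114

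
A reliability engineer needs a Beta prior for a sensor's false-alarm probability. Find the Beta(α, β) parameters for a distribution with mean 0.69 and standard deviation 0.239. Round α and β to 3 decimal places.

α = 1.894, β = 0.851

σ² = 0.239² = 0.057121.
With s = α+β, Var = μ(1−μ)/(s+1), so s+1 = (0.69×0.31)/0.057121 = 3.7447 and s = 2.7447.
α = μs = 1.894, β = (1−μ)s = 0.851.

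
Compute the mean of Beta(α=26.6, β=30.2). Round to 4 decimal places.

0.4683

E[X] = α/(α+β) = 26.6/56.8 = 0.4683.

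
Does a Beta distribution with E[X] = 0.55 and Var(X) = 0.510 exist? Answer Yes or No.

A Beta with mean μ has variance μ(1−μ)/(α+β+1) < μ(1−μ).
Here μ(1−μ) = 0.55×0.45 = 0.2475, and 0.510 ≥ 0.2475.

No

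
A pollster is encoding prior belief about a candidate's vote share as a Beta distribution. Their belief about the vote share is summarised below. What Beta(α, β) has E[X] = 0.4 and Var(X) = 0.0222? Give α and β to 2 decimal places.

α = 3.92, β = 5.89

Let s = α+β. The Beta variance is μ(1−μ)/(s+1).
So s+1 = μ(1−μ)/σ² = (0.4×0.6)/0.0222 = 0.24/0.0222 = 10.8108, giving s = 9.8108.
Then α = μs = 0.4×9.8108 = 3.92 and β = (1−μ)s = 0.6×9.8108 = 5.89.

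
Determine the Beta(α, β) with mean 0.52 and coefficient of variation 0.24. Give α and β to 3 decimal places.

α = 7.813, β = 7.212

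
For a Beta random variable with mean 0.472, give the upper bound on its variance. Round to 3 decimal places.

0.249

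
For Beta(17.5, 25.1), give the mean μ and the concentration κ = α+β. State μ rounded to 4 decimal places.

κ = α+β = 17.5+25.1 = 42.6; μ = α/κ = 17.5/42.6 = 0.4108.

μ = 0.4108, κ = 42.6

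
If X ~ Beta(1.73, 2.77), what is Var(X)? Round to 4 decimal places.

α+β = 4.50 and αβ = 4.7921, so Var = αβ/[(α+β)²(α+β+1)] = 4.7921/111.375000 = 0.0430.

0.0430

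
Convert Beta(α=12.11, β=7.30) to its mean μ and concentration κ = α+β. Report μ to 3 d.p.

κ = α+β = 12.11+7.30 = 19.41; μ = α/κ = 12.11/19.41 = 0.624.

μ = 0.624, κ = 19.41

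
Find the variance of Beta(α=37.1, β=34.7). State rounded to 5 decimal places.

0.00343

Var = αβ/[(α+β)²(α+β+1)] = (37.1×34.7)/(71.8²×72.8) = 1287.37/375301.472 = 0.00343.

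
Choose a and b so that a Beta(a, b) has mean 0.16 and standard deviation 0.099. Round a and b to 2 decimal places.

First σ² = 0.009801. Setting a = μn, b = (1−μ)n with n = a+b,
μ(1−μ)/(n+1) = 0.009801 ⇒ n+1 = 0.1344/0.009801 = 13.7129 ⇒ n = 12.7129.
Hence a = 0.16×12.7129 = 2.03, b = 0.84×12.7129 = 10.68.

a = 2.03, b = 10.68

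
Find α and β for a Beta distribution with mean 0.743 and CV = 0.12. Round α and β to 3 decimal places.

σ = CV·μ = 0.12×0.743 = 0.08916, so σ² = 0.007950.
s+1 = μ(1−μ)/σ² = 0.190951/0.007950 = 24.0205, so s = α+β = 23.0205.
α = μs = 17.104, β = (1−μ)s = 5.916.

α = 17.104, β = 5.916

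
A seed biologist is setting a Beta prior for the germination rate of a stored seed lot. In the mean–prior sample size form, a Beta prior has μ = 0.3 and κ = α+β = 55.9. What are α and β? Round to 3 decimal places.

α = μκ = 0.3×55.9 = 16.770 and β = (1−μ)κ = 0.7×55.9 = 39.130.

α = 16.770, β = 39.130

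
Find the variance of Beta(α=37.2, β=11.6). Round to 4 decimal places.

0.0036

Var = αβ/[(α+β)²(α+β+1)] = (37.2×11.6)/(48.8²×49.8) = 431.52/118595.712 = 0.0036.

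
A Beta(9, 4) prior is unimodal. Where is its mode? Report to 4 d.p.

0.7273

With α,β > 1, mode = (α−1)/(α+β−2) = 8/11 = 0.7273.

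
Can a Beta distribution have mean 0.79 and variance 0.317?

A Beta with mean μ has variance μ(1−μ)/(α+β+1) < μ(1−μ).
Here μ(1−μ) = 0.79×0.21 = 0.1659, and 0.317 ≥ 0.1659.

No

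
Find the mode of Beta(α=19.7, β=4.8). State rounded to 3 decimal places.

0.831

The density x^(α−1)(1−x)^(β−1) is maximised at (α−1)/(α+β−2) = 18.7/22.5 = 0.831.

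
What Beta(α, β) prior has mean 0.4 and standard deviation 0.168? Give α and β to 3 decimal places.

σ² = 0.168² = 0.028224.
With s = α+β, Var = μ(1−μ)/(s+1), so s+1 = (0.4×0.6)/0.028224 = 8.5034 and s = 7.5034.
α = μs = 3.001, β = (1−μ)s = 4.502.

α = 3.001, β = 4.502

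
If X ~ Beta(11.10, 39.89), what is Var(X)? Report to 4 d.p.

0.0033

α+β = 50.99 and αβ = 442.7790, so Var = αβ/[(α+β)²(α+β+1)] = 442.7790/135172.965399 = 0.0033.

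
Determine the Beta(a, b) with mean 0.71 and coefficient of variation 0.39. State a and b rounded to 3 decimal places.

a = 1.197, b = 0.489

σ = CV·μ = 0.39×0.71 = 0.27690, so σ² = 0.076674.
s+1 = μ(1−μ)/σ² = 0.2059/0.076674 = 2.6854, so s = a+b = 1.6854.
a = μs = 1.197, b = (1−μ)s = 0.489.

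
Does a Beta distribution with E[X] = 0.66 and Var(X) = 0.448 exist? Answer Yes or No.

No

A Beta with mean μ has variance μ(1−μ)/(α+β+1) < μ(1−μ).
Here μ(1−μ) = 0.66×0.34 = 0.2244, and 0.448 ≥ 0.2244.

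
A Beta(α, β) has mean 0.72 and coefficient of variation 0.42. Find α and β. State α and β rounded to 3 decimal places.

α = 0.867, β = 0.337

Var = (CV·μ)² = (0.42×0.72)² = 0.091446.
α+β = μ(1−μ)/Var − 1 = 0.2016/0.091446 − 1 = 1.2046.
Thus α = 0.72·1.2046 = 0.867 and β = 0.28·1.2046 = 0.337.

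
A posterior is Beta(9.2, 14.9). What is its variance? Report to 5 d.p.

α+β = 24.1 and αβ = 137.08, so Var = αβ/[(α+β)²(α+β+1)] = 137.08/14578.331 = 0.00940.

0.00940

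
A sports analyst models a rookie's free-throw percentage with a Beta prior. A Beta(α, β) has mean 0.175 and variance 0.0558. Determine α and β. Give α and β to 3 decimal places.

α = 0.278, β = 1.310

By moment matching, α+β = μ(1−μ)/σ² − 1 = (0.175·0.825)/0.0558 − 1 = 2.5874 − 1 = 1.5874.
Since α/(α+β) = μ, α = 0.175·1.5874 = 0.278 and β = 0.825·1.5874 = 1.310.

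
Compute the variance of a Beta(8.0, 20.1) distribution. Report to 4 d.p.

0.0070

μ = 8.0/28.1 = 0.284698; Var = μ(1−μ)/(α+β+1) = 0.2036448/29.1 = 0.0070.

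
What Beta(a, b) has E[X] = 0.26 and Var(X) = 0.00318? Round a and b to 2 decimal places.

By moment matching, a+b = μ(1−μ)/σ² − 1 = (0.26·0.74)/0.00318 − 1 = 60.5031 − 1 = 59.5031.
Since a/(a+b) = μ, a = 0.26·59.5031 = 15.47 and b = 0.74·59.5031 = 44.03.

a = 15.47, b = 44.03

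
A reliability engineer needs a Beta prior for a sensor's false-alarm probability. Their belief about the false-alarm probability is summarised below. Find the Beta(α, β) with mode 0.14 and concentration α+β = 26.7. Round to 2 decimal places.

α = 4.46, β = 22.24

Since the density peak of Beta(α,β) is at (α−1)/(α+β−2),
α = 1 + 0.14(26.7−2) = 4.46 and β = 26.7 − 4.46 = 22.24.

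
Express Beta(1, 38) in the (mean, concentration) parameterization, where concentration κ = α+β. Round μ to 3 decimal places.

μ = 0.026, κ = 39

κ = α+β = 1+38 = 39; μ = α/κ = 1/39 = 0.026.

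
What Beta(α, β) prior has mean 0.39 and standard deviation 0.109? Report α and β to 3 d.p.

α = 7.419, β = 11.604

Variance = 0.109² = 0.011881. The moment-matching identity α+β = μ(1−μ)/Var − 1 gives
α+β = 0.2379/0.011881 − 1 = 19.0236, so α = μ·19.0236 = 7.419 and β = (1−μ)·19.0236 = 11.604.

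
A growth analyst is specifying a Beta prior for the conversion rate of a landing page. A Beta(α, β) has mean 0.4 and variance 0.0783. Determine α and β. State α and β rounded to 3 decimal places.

α = 0.826, β = 1.239

By moment matching, α+β = μ(1−μ)/σ² − 1 = (0.4·0.6)/0.0783 − 1 = 3.0651 − 1 = 2.0651.
Since α/(α+β) = μ, α = 0.4·2.0651 = 0.826 and β = 0.6·2.0651 = 1.239.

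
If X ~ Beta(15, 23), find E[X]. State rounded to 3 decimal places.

0.395

E[X] = α/(α+β) = 15/38 = 0.395.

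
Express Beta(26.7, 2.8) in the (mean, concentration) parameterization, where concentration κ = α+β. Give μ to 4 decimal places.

μ = 0.9051, κ = 29.5

κ = α+β = 26.7+2.8 = 29.5; μ = α/κ = 26.7/29.5 = 0.9051.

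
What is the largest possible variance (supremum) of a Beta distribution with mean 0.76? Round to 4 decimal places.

0.1824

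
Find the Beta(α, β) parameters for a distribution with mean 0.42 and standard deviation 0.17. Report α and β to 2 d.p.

σ² = 0.17² = 0.0289.
With s = α+β, Var = μ(1−μ)/(s+1), so s+1 = (0.42×0.58)/0.0289 = 8.4291 and s = 7.4291.
α = μs = 3.12, β = (1−μ)s = 4.31.

α = 3.12, β = 4.31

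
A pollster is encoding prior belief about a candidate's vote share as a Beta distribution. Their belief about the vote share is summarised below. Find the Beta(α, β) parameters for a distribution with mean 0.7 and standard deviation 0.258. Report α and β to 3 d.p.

σ² = 0.258² = 0.066564.
With s = α+β, Var = μ(1−μ)/(s+1), so s+1 = (0.7×0.3)/0.066564 = 3.1549 and s = 2.1549.
α = μs = 1.508, β = (1−μ)s = 0.646.

α = 1.508, β = 0.646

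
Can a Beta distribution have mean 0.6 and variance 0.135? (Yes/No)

The Beta variance bound is σ² < μ(1−μ).
Here μ(1−μ) = 0.6×0.4 = 0.24, and 0.135 < 0.24.

Yes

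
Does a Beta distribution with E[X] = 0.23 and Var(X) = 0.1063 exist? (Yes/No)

A Beta with mean μ has variance μ(1−μ)/(α+β+1) < μ(1−μ).
Here μ(1−μ) = 0.23×0.77 = 0.1771, and 0.1063 < 0.1771.

Yes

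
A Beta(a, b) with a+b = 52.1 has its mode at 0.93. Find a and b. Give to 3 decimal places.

a = 47.593, b = 4.507

Mode = (a−1)/(κ−2) with κ = a+b, so a−1 = 0.93·50.1 = 46.593.
a = 47.593; b = κ − a = 4.507.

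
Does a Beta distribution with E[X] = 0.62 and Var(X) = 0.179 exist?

For any Beta, Var(X) < E[X]·(1−E[X]).
Here μ(1−μ) = 0.62×0.38 = 0.2356, and 0.179 < 0.2356.

Yes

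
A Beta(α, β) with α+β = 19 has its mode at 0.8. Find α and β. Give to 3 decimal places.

Mode = (α−1)/(κ−2) with κ = α+β, so α−1 = 0.8·17 = 13.600.
α = 14.600; β = κ − α = 4.400.

α = 14.600, β = 4.400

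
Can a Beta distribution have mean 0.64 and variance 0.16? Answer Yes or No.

A Beta with mean μ has variance μ(1−μ)/(α+β+1) < μ(1−μ).
Here μ(1−μ) = 0.64×0.36 = 0.2304, and 0.16 < 0.2304.

Yes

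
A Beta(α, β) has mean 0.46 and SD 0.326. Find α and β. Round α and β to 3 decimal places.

First σ² = 0.106276. Setting α = μn, β = (1−μ)n with n = α+β,
μ(1−μ)/(n+1) = 0.106276 ⇒ n+1 = 0.2484/0.106276 = 2.3373 ⇒ n = 1.3373.
Hence α = 0.46×1.3373 = 0.615, β = 0.54×1.3373 = 0.722.

α = 0.615, β = 0.722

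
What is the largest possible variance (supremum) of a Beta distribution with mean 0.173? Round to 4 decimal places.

0.1431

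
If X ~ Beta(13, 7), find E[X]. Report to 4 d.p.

0.6500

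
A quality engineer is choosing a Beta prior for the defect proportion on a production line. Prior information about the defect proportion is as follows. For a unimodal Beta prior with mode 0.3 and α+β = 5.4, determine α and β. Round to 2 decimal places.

α = 2.02, β = 3.38

For α,β>1 the mode is (α−1)/(α+β−2), so α = mode·(κ−2)+1 = 0.3×3.4+1 = 2.02.
And β = (1−mode)·(κ−2)+1 = 0.7×3.4+1 = 3.38.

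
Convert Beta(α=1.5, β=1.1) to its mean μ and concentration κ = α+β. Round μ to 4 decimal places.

μ = 0.5769, κ = 2.6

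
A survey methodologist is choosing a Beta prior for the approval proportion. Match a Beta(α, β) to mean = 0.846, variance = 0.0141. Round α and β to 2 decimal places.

α = 6.97, β = 1.27

Write ν = α+β; then α = μν and Var = μ(1−μ)/(ν+1).
ν = μ(1−μ)/Var − 1 = 0.130284/0.0141 − 1 = 8.2400.
α = 0.846·8.2400 = 6.97, β = 0.154·8.2400 = 1.27.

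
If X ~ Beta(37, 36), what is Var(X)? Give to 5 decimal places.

μ = 37/73 = 0.506849; Var = μ(1−μ)/(α+β+1) = 0.2499531/74 = 0.00338.

0.00338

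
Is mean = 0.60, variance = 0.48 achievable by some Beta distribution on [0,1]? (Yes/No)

The Beta variance bound is σ² < μ(1−μ).
Here μ(1−μ) = 0.60×0.40 = 0.2400, and 0.48 ≥ 0.2400.

No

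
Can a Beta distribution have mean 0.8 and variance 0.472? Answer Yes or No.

No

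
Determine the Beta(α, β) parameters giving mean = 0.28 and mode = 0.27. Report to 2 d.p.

Let s = α+β. Mean gives α = μs = 0.28s; mode gives (α−1)/(s−2) = 0.27.
Substituting: 0.28s − 1 = 0.27(s−2) = 0.27s − 0.54, so 0.01s = 0.46 and s = 46.0000.
Then α = 0.28×46.0000 = 12.88 and β = s−α = 33.12.

α = 12.88, β = 33.12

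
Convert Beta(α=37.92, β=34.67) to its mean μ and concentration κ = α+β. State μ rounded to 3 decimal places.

μ = 0.522, κ = 72.59

κ = α+β = 37.92+34.67 = 72.59; μ = α/κ = 37.92/72.59 = 0.522.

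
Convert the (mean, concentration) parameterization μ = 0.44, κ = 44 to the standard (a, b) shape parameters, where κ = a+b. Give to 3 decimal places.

a = 19.360, b = 24.640

Split κ in proportion μ : (1−μ): a = 0.44·44 = 19.360, b = 44 − 19.360 = 24.640.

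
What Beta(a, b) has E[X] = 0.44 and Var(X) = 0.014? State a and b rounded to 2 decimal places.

Write ν = a+b; then a = μν and Var = μ(1−μ)/(ν+1).
ν = μ(1−μ)/Var − 1 = 0.2464/0.014 − 1 = 16.6000.
a = 0.44·16.6000 = 7.30, b = 0.56·16.6000 = 9.30.

a = 7.30, b = 9.30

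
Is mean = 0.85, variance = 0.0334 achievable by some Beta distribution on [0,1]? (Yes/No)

The Beta variance bound is σ² < μ(1−μ).
Here μ(1−μ) = 0.85×0.15 = 0.1275, and 0.0334 < 0.1275.

Yes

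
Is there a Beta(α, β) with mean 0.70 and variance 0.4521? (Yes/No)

A Beta with mean μ has variance μ(1−μ)/(α+β+1) < μ(1−μ).
Here μ(1−μ) = 0.70×0.30 = 0.2100, and 0.4521 ≥ 0.2100.

No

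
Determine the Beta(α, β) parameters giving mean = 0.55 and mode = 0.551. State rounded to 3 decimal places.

α = 56.100, β = 45.900

With s = α+β: μ = α/s and mode = (α−1)/(s−2). Eliminating α = μs,
μs − 1 = m(s−2) ⇒ s(μ−m) = 1−2m ⇒ s = -0.102/-0.001 = 102.0000.
So α = μs = 56.100, β = (1−μ)s = 45.900.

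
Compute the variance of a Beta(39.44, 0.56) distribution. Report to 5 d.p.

Var = αβ/[(α+β)²(α+β+1)] = (39.44×0.56)/(40.00²×41.00) = 22.0864/65600.000000 = 0.00034.

0.00034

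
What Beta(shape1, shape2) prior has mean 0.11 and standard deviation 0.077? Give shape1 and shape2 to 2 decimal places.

shape1 = 1.71, shape2 = 13.81

σ² = 0.077² = 0.005929.
With s = shape1+shape2, Var = μ(1−μ)/(s+1), so s+1 = (0.11×0.89)/0.005929 = 16.5121 and s = 15.5121.
shape1 = μs = 1.71, shape2 = (1−μ)s = 13.81.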